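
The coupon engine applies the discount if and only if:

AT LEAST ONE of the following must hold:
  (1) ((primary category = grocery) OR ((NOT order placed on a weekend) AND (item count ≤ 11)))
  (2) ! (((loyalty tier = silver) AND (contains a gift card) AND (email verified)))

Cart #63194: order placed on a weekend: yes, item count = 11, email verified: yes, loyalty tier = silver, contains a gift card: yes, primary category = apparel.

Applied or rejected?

Atomic conditions:
  primary category = grocery: apparel == grocery is false
  NOT order placed on a weekend: yes → false
  item count ≤ 11: 11 ≤ 11 is true
  loyalty tier = silver: silver == silver is true
  contains a gift card: yes → true
  email verified: yes → true
Combine:
[1.2] false AND true = false
[1] false OR false = false
[2.1] true AND true AND true = true
[2] NOT true = false
[root] false OR false = false
Overall: false → rejected

Rejected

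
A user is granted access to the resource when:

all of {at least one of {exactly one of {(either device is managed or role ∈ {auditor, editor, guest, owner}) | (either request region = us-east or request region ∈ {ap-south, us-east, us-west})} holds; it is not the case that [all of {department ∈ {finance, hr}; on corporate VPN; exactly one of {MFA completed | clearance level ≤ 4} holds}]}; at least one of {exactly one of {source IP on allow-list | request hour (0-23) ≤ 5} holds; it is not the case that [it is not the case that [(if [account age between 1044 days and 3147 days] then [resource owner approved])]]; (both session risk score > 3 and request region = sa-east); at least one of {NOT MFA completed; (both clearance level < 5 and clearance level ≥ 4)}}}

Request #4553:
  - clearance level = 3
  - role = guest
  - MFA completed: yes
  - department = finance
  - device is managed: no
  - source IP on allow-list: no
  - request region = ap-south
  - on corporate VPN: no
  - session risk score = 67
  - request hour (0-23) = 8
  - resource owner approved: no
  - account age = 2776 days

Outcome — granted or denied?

Denied

Atomic conditions:
  device is managed: no → false
  role ∈ {auditor, editor, guest, owner}: guest is in the set → true
  request region = us-east: ap-south == us-east is false
  request region ∈ {ap-south, us-east, us-west}: ap-south is in the set → true
  department ∈ {finance, hr}: finance is in the set → true
  on corporate VPN: no → false
  MFA completed: yes → true
  clearance level ≤ 4: 3 ≤ 4 is true
  source IP on allow-list: no → false
  request hour (0-23) ≤ 5: 8 ≤ 5 is false
  account age between 1044 days and 3147 days: 2776 in [1044, 3147] is true
  resource owner approved: no → false
  session risk score > 3: 67 > 3 is true
  request region = sa-east: ap-south == sa-east is false
  NOT MFA completed: yes → false
  clearance level < 5: 3 < 5 is true
  clearance level ≥ 4: 3 ≥ 4 is false
Combine:
[1.1.1] false OR true = true
[1.1.2] false OR true = true
[1.1] exactly-one(true, true) = false
[1.2.1.3] exactly-one(true, true) = false
[1.2.1] true AND false AND false = false
[1.2] NOT false = true
[1] false OR true = true
[2.1] exactly-one(false, false) = false
[2.2.1.1] true → false = false
[2.2.1] NOT false = true
[2.2] NOT true = false
[2.3] true AND false = false
[2.4.2] true AND false = false
[2.4] false OR false = false
[2] false OR false OR false OR false = false
[root] true AND false = false
Overall: false → denied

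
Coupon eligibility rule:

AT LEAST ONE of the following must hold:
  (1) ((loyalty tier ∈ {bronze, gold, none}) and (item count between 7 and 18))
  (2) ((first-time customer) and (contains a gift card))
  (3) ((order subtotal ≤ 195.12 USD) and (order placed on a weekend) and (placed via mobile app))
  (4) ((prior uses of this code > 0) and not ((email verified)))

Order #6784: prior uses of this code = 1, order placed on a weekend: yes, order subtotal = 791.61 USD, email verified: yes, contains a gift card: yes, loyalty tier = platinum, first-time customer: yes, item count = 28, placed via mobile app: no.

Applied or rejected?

Atomic conditions:
  loyalty tier ∈ {bronze, gold, none}: platinum is not in the set → false
  item count between 7 and 18: 28 in [7, 18] is false
  first-time customer: yes → true
  contains a gift card: yes → true
  order subtotal ≤ 195.12 USD: 791.61 ≤ 195.12 is false
  order placed on a weekend: yes → true
  placed via mobile app: no → false
  prior uses of this code > 0: 1 > 0 is true
  email verified: yes → true
Combine:
[1] false AND false = false
[2] true AND true = true
[3] false AND true AND false = false
[4.2] NOT true = false
[4] true AND false = false
[root] false OR true OR false OR false = true
Overall: true → applied

Applied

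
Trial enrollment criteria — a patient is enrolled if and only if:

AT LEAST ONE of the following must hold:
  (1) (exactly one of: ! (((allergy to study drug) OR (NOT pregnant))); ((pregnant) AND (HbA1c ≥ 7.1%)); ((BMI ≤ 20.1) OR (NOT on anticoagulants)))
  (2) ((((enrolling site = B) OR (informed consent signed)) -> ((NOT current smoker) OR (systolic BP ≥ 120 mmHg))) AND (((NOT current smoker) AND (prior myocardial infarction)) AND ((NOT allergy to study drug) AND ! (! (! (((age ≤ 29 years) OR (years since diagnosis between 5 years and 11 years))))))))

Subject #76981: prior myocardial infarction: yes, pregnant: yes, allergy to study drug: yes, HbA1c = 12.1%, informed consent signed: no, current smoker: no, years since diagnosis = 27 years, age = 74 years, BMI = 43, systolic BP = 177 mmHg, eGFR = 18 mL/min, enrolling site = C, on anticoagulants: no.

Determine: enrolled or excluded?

Excluded

Atomic conditions:
  allergy to study drug: yes → true
  NOT pregnant: yes → false
  pregnant: yes → true
  HbA1c ≥ 7.1%: 12.1 ≥ 7.1 is true
  BMI ≤ 20.1: 43 ≤ 20.1 is false
  NOT on anticoagulants: no → true
  enrolling site = B: C == B is false
  informed consent signed: no → false
  NOT current smoker: no → true
  systolic BP ≥ 120 mmHg: 177 ≥ 120 is true
  prior myocardial infarction: yes → true
  NOT allergy to study drug: yes → false
  age ≤ 29 years: 74 ≤ 29 is false
  years since diagnosis between 5 years and 11 years: 27 in [5, 11] is false
Combine:
[1.1.1] true OR false = true
[1.1] NOT true = false
[1.2] true AND true = true
[1.3] false OR true = true
[1] exactly-one(false, true, true) = false
[2.1.1] false OR false = false
[2.1.2] true OR true = true
[2.1] false → true (antecedent false ⇒ implication holds) = true
[2.2.1] true AND true = true
[2.2.2.2.1.1.1] false OR false = false
[2.2.2.2.1.1] NOT false = true
[2.2.2.2.1] NOT true = false
[2.2.2.2] NOT false = true
[2.2.2] false AND true = false
[2.2] true AND false = false
[2] true AND false = false
[root] false OR false = false
Overall: false → excluded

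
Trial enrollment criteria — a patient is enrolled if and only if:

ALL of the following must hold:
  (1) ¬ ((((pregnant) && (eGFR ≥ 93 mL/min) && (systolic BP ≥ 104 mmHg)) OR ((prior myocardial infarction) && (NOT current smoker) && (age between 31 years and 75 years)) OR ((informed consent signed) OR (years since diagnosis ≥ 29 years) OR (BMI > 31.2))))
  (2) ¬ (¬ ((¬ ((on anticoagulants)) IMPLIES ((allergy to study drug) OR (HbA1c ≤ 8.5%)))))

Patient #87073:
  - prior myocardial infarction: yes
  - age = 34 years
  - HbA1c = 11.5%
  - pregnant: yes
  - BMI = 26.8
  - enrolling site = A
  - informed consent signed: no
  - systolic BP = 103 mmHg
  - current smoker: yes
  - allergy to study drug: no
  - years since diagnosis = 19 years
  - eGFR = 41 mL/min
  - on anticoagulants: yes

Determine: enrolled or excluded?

Atomic conditions:
  pregnant: yes → true
  eGFR ≥ 93 mL/min: 41 ≥ 93 is false
  systolic BP ≥ 104 mmHg: 103 ≥ 104 is false
  prior myocardial infarction: yes → true
  NOT current smoker: yes → false
  age between 31 years and 75 years: 34 in [31, 75] is true
  informed consent signed: no → false
  years since diagnosis ≥ 29 years: 19 ≥ 29 is false
  BMI > 31.2: 26.8 > 31.2 is false
  on anticoagulants: yes → true
  allergy to study drug: no → false
  HbA1c ≤ 8.5%: 11.5 ≤ 8.5 is false
Combine:
[1.1.1] true AND false AND false = false
[1.1.2] true AND false AND true = false
[1.1.3] false OR false OR false = false
[1.1] false OR false OR false = false
[1] NOT false = true
[2.1.1.1] NOT true = false
[2.1.1.2] false OR false = false
[2.1.1] false → false (antecedent false ⇒ implication holds) = true
[2.1] NOT true = false
[2] NOT false = true
[root] true AND true = true
Overall: true → enrolled

Enrolled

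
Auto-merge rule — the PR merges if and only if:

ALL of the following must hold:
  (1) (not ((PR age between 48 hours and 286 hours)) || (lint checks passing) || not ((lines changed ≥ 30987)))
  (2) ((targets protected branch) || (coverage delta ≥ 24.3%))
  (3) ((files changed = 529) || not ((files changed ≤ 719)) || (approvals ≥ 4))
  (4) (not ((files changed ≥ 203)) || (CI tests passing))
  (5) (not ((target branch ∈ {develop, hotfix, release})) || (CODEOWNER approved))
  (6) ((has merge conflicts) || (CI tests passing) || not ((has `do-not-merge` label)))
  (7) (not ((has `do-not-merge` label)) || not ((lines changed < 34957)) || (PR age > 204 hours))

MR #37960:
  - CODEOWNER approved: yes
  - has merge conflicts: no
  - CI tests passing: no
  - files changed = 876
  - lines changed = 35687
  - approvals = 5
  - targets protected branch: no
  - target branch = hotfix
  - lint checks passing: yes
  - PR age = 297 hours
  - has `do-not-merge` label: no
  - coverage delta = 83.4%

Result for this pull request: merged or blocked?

Blocked

Atomic conditions:
  PR age between 48 hours and 286 hours: 297 in [48, 286] is false
  lint checks passing: yes → true
  lines changed ≥ 30987: 35687 ≥ 30987 is true
  targets protected branch: no → false
  coverage delta ≥ 24.3%: 83.4 ≥ 24.3 is true
  files changed = 529: 876 == 529 is false
  files changed ≤ 719: 876 ≤ 719 is false
  approvals ≥ 4: 5 ≥ 4 is true
  files changed ≥ 203: 876 ≥ 203 is true
  CI tests passing: no → false
  target branch ∈ {develop, hotfix, release}: hotfix is in the set → true
  CODEOWNER approved: yes → true
  has merge conflicts: no → false
  has `do-not-merge` label: no → false
  lines changed < 34957: 35687 < 34957 is false
  PR age > 204 hours: 297 > 204 is true
Combine:
[1.1] NOT false = true
[1.3] NOT true = false
[1] true OR true OR false = true
[2] false OR true = true
[3.2] NOT false = true
[3] false OR true OR true = true
[4.1] NOT true = false
[4] false OR false = false
[5.1] NOT true = false
[5] false OR true = true
[6.3] NOT false = true
[6] false OR false OR true = true
[7.1] NOT false = true
[7.2] NOT false = true
[7] true OR true OR true = true
[root] true AND true AND true AND false AND true AND true AND true = false
Overall: false → blocked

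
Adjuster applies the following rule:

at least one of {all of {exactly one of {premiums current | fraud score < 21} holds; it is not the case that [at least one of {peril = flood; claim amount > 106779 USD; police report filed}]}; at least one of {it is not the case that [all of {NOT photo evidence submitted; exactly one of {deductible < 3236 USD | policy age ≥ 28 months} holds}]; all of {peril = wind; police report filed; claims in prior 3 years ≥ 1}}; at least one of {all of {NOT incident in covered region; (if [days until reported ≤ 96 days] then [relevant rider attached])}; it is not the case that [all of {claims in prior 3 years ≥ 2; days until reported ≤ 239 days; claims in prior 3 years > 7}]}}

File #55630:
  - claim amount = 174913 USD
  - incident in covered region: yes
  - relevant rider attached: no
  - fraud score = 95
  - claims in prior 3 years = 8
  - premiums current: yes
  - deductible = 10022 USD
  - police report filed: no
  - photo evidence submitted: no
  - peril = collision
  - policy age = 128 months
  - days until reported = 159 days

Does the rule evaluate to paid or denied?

Denied

Atomic conditions:
  premiums current: yes → true
  fraud score < 21: 95 < 21 is false
  peril = flood: collision == flood is false
  claim amount > 106779 USD: 174913 > 106779 is true
  police report filed: no → false
  NOT photo evidence submitted: no → true
  deductible < 3236 USD: 10022 < 3236 is false
  policy age ≥ 28 months: 128 ≥ 28 is true
  peril = wind: collision == wind is false
  claims in prior 3 years ≥ 1: 8 ≥ 1 is true
  NOT incident in covered region: yes → false
  days until reported ≤ 96 days: 159 ≤ 96 is false
  relevant rider attached: no → false
  claims in prior 3 years ≥ 2: 8 ≥ 2 is true
  days until reported ≤ 239 days: 159 ≤ 239 is true
  claims in prior 3 years > 7: 8 > 7 is true
Combine:
[1.1] exactly-one(true, false) = true
[1.2.1] false OR true OR false = true
[1.2] NOT true = false
[1] true AND false = false
[2.1.1.2] exactly-one(false, true) = true
[2.1.1] true AND true = true
[2.1] NOT true = false
[2.2] false AND false AND true = false
[2] false OR false = false
[3.1.2] false → false (antecedent false ⇒ implication holds) = true
[3.1] false AND true = false
[3.2.1] true AND true AND true = true
[3.2] NOT true = false
[3] false OR false = false
[root] false OR false OR false = false
Overall: false → denied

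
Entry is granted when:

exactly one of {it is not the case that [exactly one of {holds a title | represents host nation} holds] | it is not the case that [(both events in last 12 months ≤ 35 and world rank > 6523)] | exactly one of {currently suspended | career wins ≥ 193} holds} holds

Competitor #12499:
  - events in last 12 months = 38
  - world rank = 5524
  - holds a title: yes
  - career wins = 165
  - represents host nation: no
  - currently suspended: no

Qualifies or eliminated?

Qualifies

Atomic conditions:
  holds a title: yes → true
  represents host nation: no → false
  events in last 12 months ≤ 35: 38 ≤ 35 is false
  world rank > 6523: 5524 > 6523 is false
  currently suspended: no → false
  career wins ≥ 193: 165 ≥ 193 is false
Combine:
[1.1] exactly-one(true, false) = true
[1] NOT true = false
[2.1] false AND false = false
[2] NOT false = true
[3] exactly-one(false, false) = false
[root] exactly-one(false, true, false) = true
Overall: true → qualifies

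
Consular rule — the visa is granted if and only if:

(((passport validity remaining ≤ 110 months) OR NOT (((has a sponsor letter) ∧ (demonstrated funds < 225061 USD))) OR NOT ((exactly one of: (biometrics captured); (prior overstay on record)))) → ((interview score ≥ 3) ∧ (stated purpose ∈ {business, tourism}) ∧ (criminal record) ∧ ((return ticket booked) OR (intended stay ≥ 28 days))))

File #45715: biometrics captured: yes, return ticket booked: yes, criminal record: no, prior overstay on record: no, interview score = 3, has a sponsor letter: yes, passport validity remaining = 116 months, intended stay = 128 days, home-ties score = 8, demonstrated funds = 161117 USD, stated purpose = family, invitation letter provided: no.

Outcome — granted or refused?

Atomic conditions:
  passport validity remaining ≤ 110 months: 116 ≤ 110 is false
  has a sponsor letter: yes → true
  demonstrated funds < 225061 USD: 161117 < 225061 is true
  biometrics captured: yes → true
  prior overstay on record: no → false
  interview score ≥ 3: 3 ≥ 3 is true
  stated purpose ∈ {business, tourism}: family is not in the set → false
  criminal record: no → false
  return ticket booked: yes → true
  intended stay ≥ 28 days: 128 ≥ 28 is true
Combine:
[1.2.1] true AND true = true
[1.2] NOT true = false
[1.3.1] exactly-one(true, false) = true
[1.3] NOT true = false
[1] false OR false OR false = false
[2.4] true OR true = true
[2] true AND false AND false AND true = false
[root] false → false (antecedent false ⇒ implication holds) = true
Overall: true → granted

Granted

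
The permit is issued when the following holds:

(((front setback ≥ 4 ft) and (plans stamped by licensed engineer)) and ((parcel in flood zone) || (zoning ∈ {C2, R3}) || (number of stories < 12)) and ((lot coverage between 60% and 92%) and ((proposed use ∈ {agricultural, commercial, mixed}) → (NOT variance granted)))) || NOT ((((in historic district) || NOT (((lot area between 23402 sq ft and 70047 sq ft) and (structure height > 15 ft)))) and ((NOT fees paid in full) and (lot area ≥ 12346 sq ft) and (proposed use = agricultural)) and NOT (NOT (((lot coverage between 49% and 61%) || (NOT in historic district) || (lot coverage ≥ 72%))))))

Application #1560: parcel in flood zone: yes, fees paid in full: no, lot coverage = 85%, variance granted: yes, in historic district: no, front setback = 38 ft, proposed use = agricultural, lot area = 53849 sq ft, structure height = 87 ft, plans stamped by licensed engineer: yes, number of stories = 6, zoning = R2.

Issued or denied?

Atomic conditions:
  front setback ≥ 4 ft: 38 ≥ 4 is true
  plans stamped by licensed engineer: yes → true
  parcel in flood zone: yes → true
  zoning ∈ {C2, R3}: R2 is not in the set → false
  number of stories < 12: 6 < 12 is true
  lot coverage between 60% and 92%: 85 in [60, 92] is true
  proposed use ∈ {agricultural, commercial, mixed}: agricultural is in the set → true
  NOT variance granted: yes → false
  in historic district: no → false
  lot area between 23402 sq ft and 70047 sq ft: 53849 in [23402, 70047] is true
  structure height > 15 ft: 87 > 15 is true
  NOT fees paid in full: no → true
  lot area ≥ 12346 sq ft: 53849 ≥ 12346 is true
  proposed use = agricultural: agricultural == agricultural is true
  lot coverage between 49% and 61%: 85 in [49, 61] is false
  NOT in historic district: no → true
  lot coverage ≥ 72%: 85 ≥ 72 is true
Combine:
[1.1] true AND true = true
[1.2] true OR false OR true = true
[1.3.2] true → false = false
[1.3] true AND false = false
[1] true AND true AND false = false
[2.1.1.2.1] true AND true = true
[2.1.1.2] NOT true = false
[2.1.1] false OR false = false
[2.1.2] true AND true AND true = true
[2.1.3.1.1] false OR true OR true = true
[2.1.3.1] NOT true = false
[2.1.3] NOT false = true
[2.1] false AND true AND true = false
[2] NOT false = true
[root] false OR true = true
Overall: true → issued

Issued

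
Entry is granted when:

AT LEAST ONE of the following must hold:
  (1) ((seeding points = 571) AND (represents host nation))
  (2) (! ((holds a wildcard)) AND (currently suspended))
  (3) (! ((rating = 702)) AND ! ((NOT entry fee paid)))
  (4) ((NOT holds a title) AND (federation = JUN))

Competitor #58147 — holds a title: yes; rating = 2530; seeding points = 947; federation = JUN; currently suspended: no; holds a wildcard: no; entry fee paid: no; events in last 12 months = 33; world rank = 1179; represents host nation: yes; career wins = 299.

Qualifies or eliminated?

Eliminated

Atomic conditions:
  seeding points = 571: 947 == 571 is false
  represents host nation: yes → true
  holds a wildcard: no → false
  currently suspended: no → false
  rating = 702: 2530 == 702 is false
  NOT entry fee paid: no → true
  NOT holds a title: yes → false
  federation = JUN: JUN == JUN is true
Combine:
[1] false AND true = false
[2.1] NOT false = true
[2] true AND false = false
[3.1] NOT false = true
[3.2] NOT true = false
[3] true AND false = false
[4] false AND true = false
[root] false OR false OR false OR false = false
Overall: false → eliminated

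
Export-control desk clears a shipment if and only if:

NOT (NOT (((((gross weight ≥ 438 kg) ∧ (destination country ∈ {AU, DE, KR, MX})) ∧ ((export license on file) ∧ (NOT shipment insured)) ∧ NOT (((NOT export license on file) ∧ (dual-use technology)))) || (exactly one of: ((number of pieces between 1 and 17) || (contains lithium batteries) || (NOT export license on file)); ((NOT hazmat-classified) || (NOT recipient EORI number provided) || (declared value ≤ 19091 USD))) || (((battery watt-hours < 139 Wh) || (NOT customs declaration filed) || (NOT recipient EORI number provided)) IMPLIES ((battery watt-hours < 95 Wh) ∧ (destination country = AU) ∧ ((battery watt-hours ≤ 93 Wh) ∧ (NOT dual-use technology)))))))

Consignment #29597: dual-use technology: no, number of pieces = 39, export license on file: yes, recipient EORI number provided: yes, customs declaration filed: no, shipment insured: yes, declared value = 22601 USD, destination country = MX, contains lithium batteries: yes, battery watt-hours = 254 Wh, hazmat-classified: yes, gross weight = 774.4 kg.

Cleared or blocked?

Atomic conditions:
  gross weight ≥ 438 kg: 774.4 ≥ 438 is true
  destination country ∈ {AU, DE, KR, MX}: MX is in the set → true
  export license on file: yes → true
  NOT shipment insured: yes → false
  NOT export license on file: yes → false
  dual-use technology: no → false
  number of pieces between 1 and 17: 39 in [1, 17] is false
  contains lithium batteries: yes → true
  NOT hazmat-classified: yes → false
  NOT recipient EORI number provided: yes → false
  declared value ≤ 19091 USD: 22601 ≤ 19091 is false
  battery watt-hours < 139 Wh: 254 < 139 is false
  NOT customs declaration filed: no → true
  battery watt-hours < 95 Wh: 254 < 95 is false
  destination country = AU: MX == AU is false
  battery watt-hours ≤ 93 Wh: 254 ≤ 93 is false
  NOT dual-use technology: no → true
Combine:
[1.1.1.1] true AND true = true
[1.1.1.2] true AND false = false
[1.1.1.3.1] false AND false = false
[1.1.1.3] NOT false = true
[1.1.1] true AND false AND true = false
[1.1.2.1] false OR true OR false = true
[1.1.2.2] false OR false OR false = false
[1.1.2] exactly-one(true, false) = true
[1.1.3.1] false OR true OR false = true
[1.1.3.2.3] false AND true = false
[1.1.3.2] false AND false AND false = false
[1.1.3] true → false = false
[1.1] false OR true OR false = true
[1] NOT true = false
[root] NOT false = true
Overall: true → cleared

Cleared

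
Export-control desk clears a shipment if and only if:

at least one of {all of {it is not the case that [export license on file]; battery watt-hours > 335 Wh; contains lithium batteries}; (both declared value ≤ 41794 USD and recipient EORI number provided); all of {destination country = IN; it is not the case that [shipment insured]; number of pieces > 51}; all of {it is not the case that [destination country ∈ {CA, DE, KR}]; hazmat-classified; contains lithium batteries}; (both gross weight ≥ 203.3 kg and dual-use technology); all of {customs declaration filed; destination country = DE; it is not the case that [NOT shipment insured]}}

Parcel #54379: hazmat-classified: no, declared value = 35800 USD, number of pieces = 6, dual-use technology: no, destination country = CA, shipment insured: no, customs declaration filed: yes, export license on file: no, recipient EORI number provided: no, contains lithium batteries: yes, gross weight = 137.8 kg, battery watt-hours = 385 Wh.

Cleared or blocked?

Atomic conditions:
  export license on file: no → false
  battery watt-hours > 335 Wh: 385 > 335 is true
  contains lithium batteries: yes → true
  declared value ≤ 41794 USD: 35800 ≤ 41794 is true
  recipient EORI number provided: no → false
  destination country = IN: CA == IN is false
  shipment insured: no → false
  number of pieces > 51: 6 > 51 is false
  destination country ∈ {CA, DE, KR}: CA is in the set → true
  hazmat-classified: no → false
  gross weight ≥ 203.3 kg: 137.8 ≥ 203.3 is false
  dual-use technology: no → false
  customs declaration filed: yes → true
  destination country = DE: CA == DE is false
  NOT shipment insured: no → true
Combine:
[1.1] NOT false = true
[1] true AND true AND true = true
[2] true AND false = false
[3.2] NOT false = true
[3] false AND true AND false = false
[4.1] NOT true = false
[4] false AND false AND true = false
[5] false AND false = false
[6.3] NOT true = false
[6] true AND false AND false = false
[root] true OR false OR false OR false OR false OR false = true
Overall: true → cleared

Cleared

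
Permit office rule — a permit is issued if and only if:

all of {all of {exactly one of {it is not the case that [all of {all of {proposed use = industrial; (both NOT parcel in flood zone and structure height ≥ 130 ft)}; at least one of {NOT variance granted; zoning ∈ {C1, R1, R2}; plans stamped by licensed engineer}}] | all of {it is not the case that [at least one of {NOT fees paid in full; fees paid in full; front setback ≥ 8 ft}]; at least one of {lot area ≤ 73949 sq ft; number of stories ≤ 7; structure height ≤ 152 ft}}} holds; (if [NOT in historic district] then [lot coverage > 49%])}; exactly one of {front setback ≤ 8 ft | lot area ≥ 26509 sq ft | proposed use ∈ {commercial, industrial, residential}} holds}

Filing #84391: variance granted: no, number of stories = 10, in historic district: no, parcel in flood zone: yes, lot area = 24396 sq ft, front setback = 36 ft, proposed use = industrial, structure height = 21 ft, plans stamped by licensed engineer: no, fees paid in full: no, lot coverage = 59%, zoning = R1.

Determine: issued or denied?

Atomic conditions:
  proposed use = industrial: industrial == industrial is true
  NOT parcel in flood zone: yes → false
  structure height ≥ 130 ft: 21 ≥ 130 is false
  NOT variance granted: no → true
  zoning ∈ {C1, R1, R2}: R1 is in the set → true
  plans stamped by licensed engineer: no → false
  NOT fees paid in full: no → true
  fees paid in full: no → false
  front setback ≥ 8 ft: 36 ≥ 8 is true
  lot area ≤ 73949 sq ft: 24396 ≤ 73949 is true
  number of stories ≤ 7: 10 ≤ 7 is false
  structure height ≤ 152 ft: 21 ≤ 152 is true
  NOT in historic district: no → true
  lot coverage > 49%: 59 > 49 is true
  front setback ≤ 8 ft: 36 ≤ 8 is false
  lot area ≥ 26509 sq ft: 24396 ≥ 26509 is false
  proposed use ∈ {commercial, industrial, residential}: industrial is in the set → true
Combine:
[1.1.1.1.1.2] false AND false = false
[1.1.1.1.1] true AND false = false
[1.1.1.1.2] true OR true OR false = true
[1.1.1.1] false AND true = false
[1.1.1] NOT false = true
[1.1.2.1.1] true OR false OR true = true
[1.1.2.1] NOT true = false
[1.1.2.2] true OR false OR true = true
[1.1.2] false AND true = false
[1.1] exactly-one(true, false) = true
[1.2] true → true = true
[1] true AND true = true
[2] exactly-one(false, false, true) = true
[root] true AND true = true
Overall: true → issued

Issued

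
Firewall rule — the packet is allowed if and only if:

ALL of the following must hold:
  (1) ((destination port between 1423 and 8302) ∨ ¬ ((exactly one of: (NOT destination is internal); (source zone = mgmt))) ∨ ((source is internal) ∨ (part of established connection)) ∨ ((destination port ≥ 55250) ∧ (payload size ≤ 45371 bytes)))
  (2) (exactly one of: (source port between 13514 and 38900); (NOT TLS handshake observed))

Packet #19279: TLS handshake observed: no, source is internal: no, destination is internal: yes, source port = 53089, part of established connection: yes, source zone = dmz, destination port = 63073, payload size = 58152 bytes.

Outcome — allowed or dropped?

Allowed

Atomic conditions:
  destination port between 1423 and 8302: 63073 in [1423, 8302] is false
  NOT destination is internal: yes → false
  source zone = mgmt: dmz == mgmt is false
  source is internal: no → false
  part of established connection: yes → true
  destination port ≥ 55250: 63073 ≥ 55250 is true
  payload size ≤ 45371 bytes: 58152 ≤ 45371 is false
  source port between 13514 and 38900: 53089 in [13514, 38900] is false
  NOT TLS handshake observed: no → true
Combine:
[1.2.1] exactly-one(false, false) = false
[1.2] NOT false = true
[1.3] false OR true = true
[1.4] true AND false = false
[1] false OR true OR true OR false = true
[2] exactly-one(false, true) = true
[root] true AND true = true
Overall: true → allowed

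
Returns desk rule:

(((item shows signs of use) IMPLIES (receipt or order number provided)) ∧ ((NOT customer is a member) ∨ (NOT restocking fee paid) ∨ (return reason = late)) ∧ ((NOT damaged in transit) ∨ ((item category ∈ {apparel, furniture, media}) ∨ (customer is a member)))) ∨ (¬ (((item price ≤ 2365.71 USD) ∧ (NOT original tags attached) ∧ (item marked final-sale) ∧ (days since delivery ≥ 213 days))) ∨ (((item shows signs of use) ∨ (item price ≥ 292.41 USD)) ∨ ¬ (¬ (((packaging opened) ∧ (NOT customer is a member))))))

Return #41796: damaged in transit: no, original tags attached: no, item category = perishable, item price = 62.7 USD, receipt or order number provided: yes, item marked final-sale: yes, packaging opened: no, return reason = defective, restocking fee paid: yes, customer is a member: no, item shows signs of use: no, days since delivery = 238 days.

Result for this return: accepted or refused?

Atomic conditions:
  item shows signs of use: no → false
  receipt or order number provided: yes → true
  NOT customer is a member: no → true
  NOT restocking fee paid: yes → false
  return reason = late: defective == late is false
  NOT damaged in transit: no → true
  item category ∈ {apparel, furniture, media}: perishable is not in the set → false
  customer is a member: no → false
  item price ≤ 2365.71 USD: 62.7 ≤ 2365.71 is true
  NOT original tags attached: no → true
  item marked final-sale: yes → true
  days since delivery ≥ 213 days: 238 ≥ 213 is true
  item price ≥ 292.41 USD: 62.7 ≥ 292.41 is false
  packaging opened: no → false
Combine:
[1.1] false → true (antecedent false ⇒ implication holds) = true
[1.2] true OR false OR false = true
[1.3.2] false OR false = false
[1.3] true OR false = true
[1] true AND true AND true = true
[2.1.1] true AND true AND true AND true = true
[2.1] NOT true = false
[2.2.1] false OR false = false
[2.2.2.1.1] false AND true = false
[2.2.2.1] NOT false = true
[2.2.2] NOT true = false
[2.2] false OR false = false
[2] false OR false = false
[root] true OR false = true
Overall: true → accepted

Accepted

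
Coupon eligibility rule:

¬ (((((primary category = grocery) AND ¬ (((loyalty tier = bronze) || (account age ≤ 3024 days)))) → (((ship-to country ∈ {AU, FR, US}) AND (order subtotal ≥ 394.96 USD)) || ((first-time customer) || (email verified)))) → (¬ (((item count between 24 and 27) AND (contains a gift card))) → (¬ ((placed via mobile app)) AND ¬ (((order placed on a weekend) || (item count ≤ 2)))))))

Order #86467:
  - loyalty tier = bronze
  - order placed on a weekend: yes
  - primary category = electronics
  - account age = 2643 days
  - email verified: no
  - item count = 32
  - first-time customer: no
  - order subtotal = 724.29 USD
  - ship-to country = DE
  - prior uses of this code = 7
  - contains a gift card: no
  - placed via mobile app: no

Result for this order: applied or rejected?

Applied

Atomic conditions:
  primary category = grocery: electronics == grocery is false
  loyalty tier = bronze: bronze == bronze is true
  account age ≤ 3024 days: 2643 ≤ 3024 is true
  ship-to country ∈ {AU, FR, US}: DE is not in the set → false
  order subtotal ≥ 394.96 USD: 724.29 ≥ 394.96 is true
  first-time customer: no → false
  email verified: no → false
  item count between 24 and 27: 32 in [24, 27] is false
  contains a gift card: no → false
  placed via mobile app: no → false
  order placed on a weekend: yes → true
  item count ≤ 2: 32 ≤ 2 is false
Combine:
[1.1.1.2.1] true OR true = true
[1.1.1.2] NOT true = false
[1.1.1] false AND false = false
[1.1.2.1] false AND true = false
[1.1.2.2] false OR false = false
[1.1.2] false OR false = false
[1.1] false → false (antecedent false ⇒ implication holds) = true
[1.2.1.1] false AND false = false
[1.2.1] NOT false = true
[1.2.2.1] NOT false = true
[1.2.2.2.1] true OR false = true
[1.2.2.2] NOT true = false
[1.2.2] true AND false = false
[1.2] true → false = false
[1] true → false = false
[root] NOT false = true
Overall: true → applied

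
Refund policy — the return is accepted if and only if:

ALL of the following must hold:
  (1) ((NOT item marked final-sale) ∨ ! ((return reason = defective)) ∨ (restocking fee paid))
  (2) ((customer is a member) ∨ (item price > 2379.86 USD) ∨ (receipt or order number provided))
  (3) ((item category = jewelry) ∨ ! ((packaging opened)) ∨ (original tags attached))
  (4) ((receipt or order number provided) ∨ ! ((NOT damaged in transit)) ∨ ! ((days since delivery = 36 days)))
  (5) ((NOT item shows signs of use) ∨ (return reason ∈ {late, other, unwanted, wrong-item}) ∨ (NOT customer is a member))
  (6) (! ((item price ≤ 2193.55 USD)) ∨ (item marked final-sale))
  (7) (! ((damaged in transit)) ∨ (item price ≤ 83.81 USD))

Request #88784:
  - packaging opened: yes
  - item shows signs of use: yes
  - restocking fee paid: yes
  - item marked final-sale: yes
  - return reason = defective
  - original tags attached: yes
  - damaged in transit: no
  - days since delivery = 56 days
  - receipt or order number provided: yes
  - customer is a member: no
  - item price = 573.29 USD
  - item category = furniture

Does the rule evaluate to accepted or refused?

Atomic conditions:
  NOT item marked final-sale: yes → false
  return reason = defective: defective == defective is true
  restocking fee paid: yes → true
  customer is a member: no → false
  item price > 2379.86 USD: 573.29 > 2379.86 is false
  receipt or order number provided: yes → true
  item category = jewelry: furniture == jewelry is false
  packaging opened: yes → true
  original tags attached: yes → true
  NOT damaged in transit: no → true
  days since delivery = 36 days: 56 == 36 is false
  NOT item shows signs of use: yes → false
  return reason ∈ {late, other, unwanted, wrong-item}: defective is not in the set → false
  NOT customer is a member: no → true
  item price ≤ 2193.55 USD: 573.29 ≤ 2193.55 is true
  item marked final-sale: yes → true
  damaged in transit: no → false
  item price ≤ 83.81 USD: 573.29 ≤ 83.81 is false
Combine:
[1.2] NOT true = false
[1] false OR false OR true = true
[2] false OR false OR true = true
[3.2] NOT true = false
[3] false OR false OR true = true
[4.2] NOT true = false
[4.3] NOT false = true
[4] true OR false OR true = true
[5] false OR false OR true = true
[6.1] NOT true = false
[6] false OR true = true
[7.1] NOT false = true
[7] true OR false = true
[root] true AND true AND true AND true AND true AND true AND true = true
Overall: true → accepted

Accepted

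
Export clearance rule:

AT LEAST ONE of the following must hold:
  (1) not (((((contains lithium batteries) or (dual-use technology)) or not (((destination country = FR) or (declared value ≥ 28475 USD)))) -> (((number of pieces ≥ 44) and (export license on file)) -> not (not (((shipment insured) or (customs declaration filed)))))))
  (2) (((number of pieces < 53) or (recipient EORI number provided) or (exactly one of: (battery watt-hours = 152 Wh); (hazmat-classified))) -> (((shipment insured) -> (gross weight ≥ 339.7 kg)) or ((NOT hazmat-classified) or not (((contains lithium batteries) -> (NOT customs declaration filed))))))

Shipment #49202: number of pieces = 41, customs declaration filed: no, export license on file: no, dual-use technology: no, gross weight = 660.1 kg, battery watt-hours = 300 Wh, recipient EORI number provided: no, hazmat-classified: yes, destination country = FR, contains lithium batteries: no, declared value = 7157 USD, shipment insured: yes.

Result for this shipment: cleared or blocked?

Atomic conditions:
  contains lithium batteries: no → false
  dual-use technology: no → false
  destination country = FR: FR == FR is true
  declared value ≥ 28475 USD: 7157 ≥ 28475 is false
  number of pieces ≥ 44: 41 ≥ 44 is false
  export license on file: no → false
  shipment insured: yes → true
  customs declaration filed: no → false
  number of pieces < 53: 41 < 53 is true
  recipient EORI number provided: no → false
  battery watt-hours = 152 Wh: 300 == 152 is false
  hazmat-classified: yes → true
  gross weight ≥ 339.7 kg: 660.1 ≥ 339.7 is true
  NOT hazmat-classified: yes → false
  NOT customs declaration filed: no → true
Combine:
[1.1.1.1] false OR false = false
[1.1.1.2.1] true OR false = true
[1.1.1.2] NOT true = false
[1.1.1] false OR false = false
[1.1.2.1] false AND false = false
[1.1.2.2.1.1] true OR false = true
[1.1.2.2.1] NOT true = false
[1.1.2.2] NOT false = true
[1.1.2] false → true (antecedent false ⇒ implication holds) = true
[1.1] false → true (antecedent false ⇒ implication holds) = true
[1] NOT true = false
[2.1.3] exactly-one(false, true) = true
[2.1] true OR false OR true = true
[2.2.1] true → true = true
[2.2.2.2.1] false → true (antecedent false ⇒ implication holds) = true
[2.2.2.2] NOT true = false
[2.2.2] false OR false = false
[2.2] true OR false = true
[2] true → true = true
[root] false OR true = true
Overall: true → cleared

Cleared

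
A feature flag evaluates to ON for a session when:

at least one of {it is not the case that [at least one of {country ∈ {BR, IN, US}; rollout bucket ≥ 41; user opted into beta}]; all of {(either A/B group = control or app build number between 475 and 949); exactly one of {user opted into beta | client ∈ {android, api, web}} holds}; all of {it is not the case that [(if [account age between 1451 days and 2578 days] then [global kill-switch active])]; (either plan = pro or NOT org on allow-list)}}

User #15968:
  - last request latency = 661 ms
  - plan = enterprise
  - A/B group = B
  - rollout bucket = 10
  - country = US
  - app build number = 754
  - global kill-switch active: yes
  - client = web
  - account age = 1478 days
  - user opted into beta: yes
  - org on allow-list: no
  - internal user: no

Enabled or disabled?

Atomic conditions:
  country ∈ {BR, IN, US}: US is in the set → true
  rollout bucket ≥ 41: 10 ≥ 41 is false
  user opted into beta: yes → true
  A/B group = control: B == control is false
  app build number between 475 and 949: 754 in [475, 949] is true
  client ∈ {android, api, web}: web is in the set → true
  account age between 1451 days and 2578 days: 1478 in [1451, 2578] is true
  global kill-switch active: yes → true
  plan = pro: enterprise == pro is false
  NOT org on allow-list: no → true
Combine:
[1.1] true OR false OR true = true
[1] NOT true = false
[2.1] false OR true = true
[2.2] exactly-one(true, true) = false
[2] true AND false = false
[3.1.1] true → true = true
[3.1] NOT true = false
[3.2] false OR true = true
[3] false AND true = false
[root] false OR false OR false = false
Overall: false → disabled

Disabled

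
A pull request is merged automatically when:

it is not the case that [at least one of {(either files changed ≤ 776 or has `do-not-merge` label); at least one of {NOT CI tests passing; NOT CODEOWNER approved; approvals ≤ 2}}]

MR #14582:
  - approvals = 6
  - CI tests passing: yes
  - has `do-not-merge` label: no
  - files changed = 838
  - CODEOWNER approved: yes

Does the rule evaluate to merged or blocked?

Atomic conditions:
  files changed ≤ 776: 838 ≤ 776 is false
  has `do-not-merge` label: no → false
  NOT CI tests passing: yes → false
  NOT CODEOWNER approved: yes → false
  approvals ≤ 2: 6 ≤ 2 is false
Combine:
[1.1] false OR false = false
[1.2] false OR false OR false = false
[1] false OR false = false
[root] NOT false = true
Overall: true → merged

Merged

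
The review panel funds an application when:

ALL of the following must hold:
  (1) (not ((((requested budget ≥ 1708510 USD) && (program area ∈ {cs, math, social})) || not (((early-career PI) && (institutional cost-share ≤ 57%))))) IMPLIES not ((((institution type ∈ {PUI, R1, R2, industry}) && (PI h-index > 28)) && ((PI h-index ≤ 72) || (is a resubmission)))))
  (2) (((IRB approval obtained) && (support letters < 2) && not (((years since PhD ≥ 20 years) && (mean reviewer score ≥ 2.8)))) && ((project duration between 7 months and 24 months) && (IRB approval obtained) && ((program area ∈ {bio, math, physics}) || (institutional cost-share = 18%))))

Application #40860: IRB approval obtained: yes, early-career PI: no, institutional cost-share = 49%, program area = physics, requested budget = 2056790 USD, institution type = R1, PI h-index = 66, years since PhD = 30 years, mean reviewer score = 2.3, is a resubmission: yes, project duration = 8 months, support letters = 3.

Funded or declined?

Atomic conditions:
  requested budget ≥ 1708510 USD: 2056790 ≥ 1708510 is true
  program area ∈ {cs, math, social}: physics is not in the set → false
  early-career PI: no → false
  institutional cost-share ≤ 57%: 49 ≤ 57 is true
  institution type ∈ {PUI, R1, R2, industry}: R1 is in the set → true
  PI h-index > 28: 66 > 28 is true
  PI h-index ≤ 72: 66 ≤ 72 is true
  is a resubmission: yes → true
  IRB approval obtained: yes → true
  support letters < 2: 3 < 2 is false
  years since PhD ≥ 20 years: 30 ≥ 20 is true
  mean reviewer score ≥ 2.8: 2.3 ≥ 2.8 is false
  project duration between 7 months and 24 months: 8 in [7, 24] is true
  program area ∈ {bio, math, physics}: physics is in the set → true
  institutional cost-share = 18%: 49 == 18 is false
Combine:
[1.1.1.1] true AND false = false
[1.1.1.2.1] false AND true = false
[1.1.1.2] NOT false = true
[1.1.1] false OR true = true
[1.1] NOT true = false
[1.2.1.1] true AND true = true
[1.2.1.2] true OR true = true
[1.2.1] true AND true = true
[1.2] NOT true = false
[1] false → false (antecedent false ⇒ implication holds) = true
[2.1.3.1] true AND false = false
[2.1.3] NOT false = true
[2.1] true AND false AND true = false
[2.2.3] true OR false = true
[2.2] true AND true AND true = true
[2] false AND true = false
[root] true AND false = false
Overall: false → declined

Declined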